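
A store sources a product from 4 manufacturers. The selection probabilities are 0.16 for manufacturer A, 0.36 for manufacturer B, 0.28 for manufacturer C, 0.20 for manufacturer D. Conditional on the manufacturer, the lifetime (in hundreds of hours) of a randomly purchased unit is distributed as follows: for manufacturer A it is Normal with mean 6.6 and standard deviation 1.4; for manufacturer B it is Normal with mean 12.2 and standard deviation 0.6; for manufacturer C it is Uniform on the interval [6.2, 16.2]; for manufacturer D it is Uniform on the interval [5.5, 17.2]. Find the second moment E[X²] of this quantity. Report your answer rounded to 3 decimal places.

126.498

For each component E[X²] = Var + (mean)², giving A: 45.52; B: 149.2; C: 133.773; D: 140.23.
Overall E[X²] = 0.16·45.52 + 0.36·149.2 + 0.28·133.773 + 0.2·140.23 = 126.498.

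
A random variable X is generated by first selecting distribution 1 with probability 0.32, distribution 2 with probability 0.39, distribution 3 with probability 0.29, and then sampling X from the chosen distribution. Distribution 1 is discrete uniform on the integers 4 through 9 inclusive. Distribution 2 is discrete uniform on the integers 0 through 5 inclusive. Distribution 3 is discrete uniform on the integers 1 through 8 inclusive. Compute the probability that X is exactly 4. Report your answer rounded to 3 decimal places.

0.155

Conditional on each component, P(X = 4): 1: 0.166667; 2: 0.166667; 3: 0.125.
By total probability, P(X = 4) = 0.32·0.166667 + 0.39·0.166667 + 0.29·0.125 = 0.154583.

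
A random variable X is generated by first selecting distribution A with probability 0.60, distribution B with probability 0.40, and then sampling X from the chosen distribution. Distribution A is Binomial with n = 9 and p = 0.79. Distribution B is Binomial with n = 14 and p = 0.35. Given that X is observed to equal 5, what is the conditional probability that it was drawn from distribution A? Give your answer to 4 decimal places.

0.3418

Likelihoods P(X=5 | ·): A: 0.0754021; B: 0.217783.
Posterior ∝ prior × likelihood. Numerator for A: 0.6·0.0754021 = 0.0452412.
Normalizing constant: 0.6·0.0754021 + 0.4·0.217783 = 0.132355.
P(A | observation) = 0.0452412 / 0.132355 = 0.341819.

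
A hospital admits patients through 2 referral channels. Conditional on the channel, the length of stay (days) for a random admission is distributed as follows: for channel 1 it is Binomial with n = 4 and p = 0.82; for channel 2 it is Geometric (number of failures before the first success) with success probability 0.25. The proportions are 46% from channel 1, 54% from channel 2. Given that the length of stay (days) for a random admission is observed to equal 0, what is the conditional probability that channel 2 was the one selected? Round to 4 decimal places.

0.9964

Likelihoods P(X=0 | ·): 1: 0.00104976; 2: 0.25.
Posterior ∝ prior × likelihood. Numerator for 2: 0.54·0.25 = 0.135.
Normalizing constant: 0.46·0.00104976 + 0.54·0.25 = 0.135483.
P(2 | observation) = 0.135 / 0.135483 = 0.996436.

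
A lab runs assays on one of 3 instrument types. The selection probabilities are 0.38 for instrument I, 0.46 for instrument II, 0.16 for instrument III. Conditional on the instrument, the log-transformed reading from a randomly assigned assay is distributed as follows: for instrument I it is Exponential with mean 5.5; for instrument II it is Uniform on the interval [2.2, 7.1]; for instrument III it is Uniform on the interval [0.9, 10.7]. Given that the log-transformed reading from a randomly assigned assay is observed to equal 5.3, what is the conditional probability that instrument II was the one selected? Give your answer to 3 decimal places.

0.687

Likelihoods f(5.3 | ·): I: 0.0693642; II: 0.204082; III: 0.102041.
Posterior ∝ prior × likelihood. Numerator for II: 0.46·0.204082 = 0.0938776.
Normalizing constant: 0.38·0.0693642 + 0.46·0.204082 + 0.16·0.102041 = 0.136562.
P(II | observation) = 0.0938776 / 0.136562 = 0.687433.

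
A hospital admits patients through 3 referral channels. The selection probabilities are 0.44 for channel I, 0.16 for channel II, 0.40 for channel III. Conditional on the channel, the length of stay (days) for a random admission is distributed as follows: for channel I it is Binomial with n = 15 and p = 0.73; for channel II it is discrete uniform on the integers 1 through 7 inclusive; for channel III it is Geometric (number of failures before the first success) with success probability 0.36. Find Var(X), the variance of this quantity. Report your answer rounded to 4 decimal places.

22.4395

Per component, I: μ=10.95, E[X²]=122.859; II: μ=4, E[X²]=20; III: μ=1.77778, E[X²]=8.09877.
E[X] = 0.44·10.95 + 0.16·4 + 0.4·1.77778 = 6.16911.
E[X²] = 0.44·122.859 + 0.16·20 + 0.4·8.09877 = 60.4975.
Var(X) = E[X²] − (E[X])² = 60.4975 − 38.0579 = 22.4395.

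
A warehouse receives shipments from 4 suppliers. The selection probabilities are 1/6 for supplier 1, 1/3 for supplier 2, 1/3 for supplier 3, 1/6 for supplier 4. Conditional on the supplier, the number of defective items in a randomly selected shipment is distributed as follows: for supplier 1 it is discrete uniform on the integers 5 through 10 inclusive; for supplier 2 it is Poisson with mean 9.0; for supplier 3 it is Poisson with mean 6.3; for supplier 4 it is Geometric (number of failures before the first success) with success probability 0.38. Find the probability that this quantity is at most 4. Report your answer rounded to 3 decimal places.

Conditional on each supplier, P(X ≤ 4): 1: 0; 2: 0.0549636; 3: 0.246904; 4: 0.908387.
By total probability, P(X ≤ 4) = 0.166667·0 + 0.333333·0.0549636 + 0.333333·0.246904 + 0.166667·0.908387 = 0.25202.

0.252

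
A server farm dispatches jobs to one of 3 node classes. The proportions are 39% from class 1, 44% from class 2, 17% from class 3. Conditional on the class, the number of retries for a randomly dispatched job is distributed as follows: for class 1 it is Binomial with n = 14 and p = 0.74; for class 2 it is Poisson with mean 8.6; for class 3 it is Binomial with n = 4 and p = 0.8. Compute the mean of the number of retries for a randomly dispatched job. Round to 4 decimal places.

8.3684

Component means — 1: 10.36; 2: 8.6; 3: 3.2.
E[X] = 0.39·10.36 + 0.44·8.6 + 0.17·3.2 = 8.3684.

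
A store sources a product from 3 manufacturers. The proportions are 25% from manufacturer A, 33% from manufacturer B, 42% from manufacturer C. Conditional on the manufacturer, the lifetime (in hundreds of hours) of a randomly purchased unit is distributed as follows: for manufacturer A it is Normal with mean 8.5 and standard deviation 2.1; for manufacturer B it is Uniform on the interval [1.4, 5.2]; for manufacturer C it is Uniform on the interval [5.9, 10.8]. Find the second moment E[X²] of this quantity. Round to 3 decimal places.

For each component E[X²] = Var + (mean)², giving A: 76.66; B: 12.0933; C: 71.7233.
Overall E[X²] = 0.25·76.66 + 0.33·12.0933 + 0.42·71.7233 = 53.2796.

53.280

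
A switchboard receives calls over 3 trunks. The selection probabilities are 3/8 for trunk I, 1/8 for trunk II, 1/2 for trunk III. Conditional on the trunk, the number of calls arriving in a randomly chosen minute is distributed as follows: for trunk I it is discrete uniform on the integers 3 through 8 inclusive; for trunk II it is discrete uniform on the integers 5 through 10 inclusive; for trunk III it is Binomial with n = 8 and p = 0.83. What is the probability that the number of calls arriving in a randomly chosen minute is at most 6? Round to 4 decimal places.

Conditional on each trunk, P(X ≤ 6): I: 0.666667; II: 0.333333; III: 0.40572.
By total probability, P(X ≤ 6) = 0.375·0.666667 + 0.125·0.333333 + 0.5·0.40572 = 0.494527.

0.4945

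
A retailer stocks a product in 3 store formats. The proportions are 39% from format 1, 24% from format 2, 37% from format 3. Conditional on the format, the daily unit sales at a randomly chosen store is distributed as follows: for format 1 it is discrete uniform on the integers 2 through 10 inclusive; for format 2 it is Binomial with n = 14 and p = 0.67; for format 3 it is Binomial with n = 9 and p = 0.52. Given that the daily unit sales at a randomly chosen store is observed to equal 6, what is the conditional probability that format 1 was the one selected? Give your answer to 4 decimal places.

Likelihoods P(X=6 | ·): 1: 0.111111; 2: 0.0382046; 3: 0.183664.
Posterior ∝ prior × likelihood. Numerator for 1: 0.39·0.111111 = 0.0433333.
Normalizing constant: 0.39·0.111111 + 0.24·0.0382046 + 0.37·0.183664 = 0.120458.
P(1 | observation) = 0.0433333 / 0.120458 = 0.359738.

0.3597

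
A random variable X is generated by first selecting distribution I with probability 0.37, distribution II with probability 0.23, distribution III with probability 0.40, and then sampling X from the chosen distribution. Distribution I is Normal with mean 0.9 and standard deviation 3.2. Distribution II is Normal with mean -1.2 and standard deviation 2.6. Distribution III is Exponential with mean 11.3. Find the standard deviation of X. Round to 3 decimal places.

Per component, I: μ=0.9, E[X²]=11.05; II: μ=-1.2, E[X²]=8.2; III: μ=11.3, E[X²]=255.38.
E[X] = 0.37·0.9 + 0.23·-1.2 + 0.4·11.3 = 4.577.
E[X²] = 0.37·11.05 + 0.23·8.2 + 0.4·255.38 = 108.127.
Var(X) = E[X²] − (E[X])² = 108.127 − 20.9489 = 87.1776.
SD(X) = √87.1776 = 9.33689.

9.337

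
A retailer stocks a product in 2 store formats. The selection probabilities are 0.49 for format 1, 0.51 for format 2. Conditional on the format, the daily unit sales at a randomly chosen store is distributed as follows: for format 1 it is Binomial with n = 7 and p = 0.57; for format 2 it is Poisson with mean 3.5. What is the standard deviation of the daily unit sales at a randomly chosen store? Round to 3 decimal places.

1.639

Per component, 1: μ=3.99, E[X²]=17.6358; 2: μ=3.5, E[X²]=15.75.
E[X] = 0.49·3.99 + 0.51·3.5 = 3.7401.
E[X²] = 0.49·17.6358 + 0.51·15.75 = 16.674.
Var(X) = E[X²] − (E[X])² = 16.674 − 13.9883 = 2.68569.
SD(X) = √2.68569 = 1.63881.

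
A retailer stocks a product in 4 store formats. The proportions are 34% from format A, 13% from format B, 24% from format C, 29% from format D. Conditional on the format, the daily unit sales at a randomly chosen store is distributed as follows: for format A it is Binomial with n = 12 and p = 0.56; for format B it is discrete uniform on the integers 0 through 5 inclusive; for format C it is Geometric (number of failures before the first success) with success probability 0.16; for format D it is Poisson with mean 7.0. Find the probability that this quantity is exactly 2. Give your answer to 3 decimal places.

0.057

Conditional on each format, P(X = 2): A: 0.0056292; B: 0.166667; C: 0.112896; D: 0.0223411.
By total probability, P(X = 2) = 0.34·0.0056292 + 0.13·0.166667 + 0.24·0.112896 + 0.29·0.0223411 = 0.0571546.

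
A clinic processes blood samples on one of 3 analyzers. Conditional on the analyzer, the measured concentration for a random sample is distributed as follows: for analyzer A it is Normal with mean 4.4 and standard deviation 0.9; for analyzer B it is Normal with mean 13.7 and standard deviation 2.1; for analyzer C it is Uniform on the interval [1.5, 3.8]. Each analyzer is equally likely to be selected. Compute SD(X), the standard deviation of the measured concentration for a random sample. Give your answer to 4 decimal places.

Per component, A: μ=4.4, E[X²]=20.17; B: μ=13.7, E[X²]=192.1; C: μ=2.65, E[X²]=7.46333.
E[X] = 0.333333·4.4 + 0.333333·13.7 + 0.333333·2.65 = 6.91667.
E[X²] = 0.333333·20.17 + 0.333333·192.1 + 0.333333·7.46333 = 73.2444.
Var(X) = E[X²] − (E[X])² = 73.2444 − 47.8403 = 25.4042.
SD(X) = √25.4042 = 5.04025.

5.0403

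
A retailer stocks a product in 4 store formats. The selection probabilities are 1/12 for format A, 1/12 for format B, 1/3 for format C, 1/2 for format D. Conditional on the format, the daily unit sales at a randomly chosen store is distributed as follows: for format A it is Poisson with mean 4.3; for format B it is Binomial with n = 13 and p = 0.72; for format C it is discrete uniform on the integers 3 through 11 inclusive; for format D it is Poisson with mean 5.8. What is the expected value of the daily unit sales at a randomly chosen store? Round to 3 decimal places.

6.372

Component means — A: 4.3; B: 9.36; C: 7; D: 5.8.
E[X] = 0.0833333·4.3 + 0.0833333·9.36 + 0.333333·7 + 0.5·5.8 = 6.37167.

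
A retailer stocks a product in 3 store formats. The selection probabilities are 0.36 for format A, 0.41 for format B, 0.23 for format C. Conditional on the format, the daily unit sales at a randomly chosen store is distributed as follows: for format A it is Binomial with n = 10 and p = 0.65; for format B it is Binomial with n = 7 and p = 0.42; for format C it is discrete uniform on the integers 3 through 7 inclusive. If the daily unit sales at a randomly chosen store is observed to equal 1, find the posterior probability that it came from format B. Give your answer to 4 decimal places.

0.9960

Likelihoods P(X=1 | ·): A: 0.000512302; B: 0.111922; C: 0.
Posterior ∝ prior × likelihood. Numerator for B: 0.41·0.111922 = 0.045888.
Normalizing constant: 0.36·0.000512302 + 0.41·0.111922 + 0.23·0 = 0.0460724.
P(B | observation) = 0.045888 / 0.0460724 = 0.995997.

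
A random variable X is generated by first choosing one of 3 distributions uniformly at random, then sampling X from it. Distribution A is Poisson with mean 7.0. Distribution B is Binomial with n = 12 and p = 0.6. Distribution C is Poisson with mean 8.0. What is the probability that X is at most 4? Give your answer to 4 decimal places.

Conditional on each component, P(X ≤ 4): A: 0.172992; B: 0.0573099; C: 0.0996324.
By total probability, P(X ≤ 4) = 0.333333·0.172992 + 0.333333·0.0573099 + 0.333333·0.0996324 = 0.109978.

0.1100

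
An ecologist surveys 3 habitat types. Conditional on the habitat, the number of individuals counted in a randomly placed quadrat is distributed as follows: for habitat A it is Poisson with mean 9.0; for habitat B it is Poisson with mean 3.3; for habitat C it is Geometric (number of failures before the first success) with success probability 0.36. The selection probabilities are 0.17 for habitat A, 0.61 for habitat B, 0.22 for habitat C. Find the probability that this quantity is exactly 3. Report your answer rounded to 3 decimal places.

0.158

Conditional on each habitat, P(X = 3): A: 0.0149943; B: 0.220912; C: 0.0943718.
By total probability, P(X = 3) = 0.17·0.0149943 + 0.61·0.220912 + 0.22·0.0943718 = 0.158067.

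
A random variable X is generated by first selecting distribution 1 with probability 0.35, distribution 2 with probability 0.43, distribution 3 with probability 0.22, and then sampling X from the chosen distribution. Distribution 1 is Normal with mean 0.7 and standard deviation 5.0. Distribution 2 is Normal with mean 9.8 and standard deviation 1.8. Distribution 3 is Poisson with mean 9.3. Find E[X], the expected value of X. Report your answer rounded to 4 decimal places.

6.5050

Component means — 1: 0.7; 2: 9.8; 3: 9.3.
E[X] = 0.35·0.7 + 0.43·9.8 + 0.22·9.3 = 6.505.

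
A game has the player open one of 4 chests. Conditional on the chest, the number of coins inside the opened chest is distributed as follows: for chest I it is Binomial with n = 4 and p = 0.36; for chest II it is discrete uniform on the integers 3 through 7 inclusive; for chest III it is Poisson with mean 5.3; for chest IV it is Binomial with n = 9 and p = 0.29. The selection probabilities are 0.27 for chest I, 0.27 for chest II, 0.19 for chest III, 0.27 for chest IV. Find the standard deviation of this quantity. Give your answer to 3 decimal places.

Per component, I: μ=1.44, E[X²]=2.9952; II: μ=5, E[X²]=27; III: μ=5.3, E[X²]=33.39; IV: μ=2.61, E[X²]=8.6652.
E[X] = 0.27·1.44 + 0.27·5 + 0.19·5.3 + 0.27·2.61 = 3.4505.
E[X²] = 0.27·2.9952 + 0.27·27 + 0.19·33.39 + 0.27·8.6652 = 16.7824.
Var(X) = E[X²] − (E[X])² = 16.7824 − 11.906 = 4.87646.
SD(X) = √4.87646 = 2.20827.

2.208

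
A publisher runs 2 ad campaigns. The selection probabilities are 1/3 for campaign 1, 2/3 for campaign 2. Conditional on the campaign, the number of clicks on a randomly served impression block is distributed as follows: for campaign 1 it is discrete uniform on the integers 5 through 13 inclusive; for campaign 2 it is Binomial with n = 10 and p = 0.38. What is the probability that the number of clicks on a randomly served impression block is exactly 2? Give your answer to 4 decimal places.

Conditional on each campaign, P(X = 2): 1: 0; 2: 0.141877.
By total probability, P(X = 2) = 0.333333·0 + 0.666667·0.141877 = 0.0945849.

0.0946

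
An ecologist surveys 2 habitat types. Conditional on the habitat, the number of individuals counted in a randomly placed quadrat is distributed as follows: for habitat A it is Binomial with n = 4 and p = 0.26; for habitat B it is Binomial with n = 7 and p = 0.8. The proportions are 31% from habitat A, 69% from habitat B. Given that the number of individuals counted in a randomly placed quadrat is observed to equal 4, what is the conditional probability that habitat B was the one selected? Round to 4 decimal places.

0.9824

Likelihoods P(X=4 | ·): A: 0.00456976; B: 0.114688.
Posterior ∝ prior × likelihood. Numerator for B: 0.69·0.114688 = 0.0791347.
Normalizing constant: 0.31·0.00456976 + 0.69·0.114688 = 0.0805513.
P(B | observation) = 0.0791347 / 0.0805513 = 0.982413.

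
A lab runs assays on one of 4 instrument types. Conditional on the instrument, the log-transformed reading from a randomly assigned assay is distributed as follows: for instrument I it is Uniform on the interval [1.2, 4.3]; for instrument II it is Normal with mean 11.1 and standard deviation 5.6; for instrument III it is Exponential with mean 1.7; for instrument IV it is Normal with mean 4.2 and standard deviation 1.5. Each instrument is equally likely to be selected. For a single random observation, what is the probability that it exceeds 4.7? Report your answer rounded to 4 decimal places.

Conditional on each instrument, P(X > 4.7): I: 0; II: 0.873451; III: 0.0629946; IV: 0.369441.
By total probability, P(X > 4.7) = 0.25·0 + 0.25·0.873451 + 0.25·0.0629946 + 0.25·0.369441 = 0.326472.

0.3265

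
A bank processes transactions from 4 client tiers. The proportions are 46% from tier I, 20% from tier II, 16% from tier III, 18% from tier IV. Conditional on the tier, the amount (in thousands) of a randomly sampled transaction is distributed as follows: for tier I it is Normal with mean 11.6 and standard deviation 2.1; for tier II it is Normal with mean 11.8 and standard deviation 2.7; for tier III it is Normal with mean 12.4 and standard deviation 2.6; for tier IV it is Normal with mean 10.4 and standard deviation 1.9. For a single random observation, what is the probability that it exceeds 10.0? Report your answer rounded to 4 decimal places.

Conditional on each tier, P(X > 10.0): I: 0.776942; II: 0.747507; III: 0.822016; IV: 0.583372.
By total probability, P(X > 10.0) = 0.46·0.776942 + 0.2·0.747507 + 0.16·0.822016 + 0.18·0.583372 = 0.743424.

0.7434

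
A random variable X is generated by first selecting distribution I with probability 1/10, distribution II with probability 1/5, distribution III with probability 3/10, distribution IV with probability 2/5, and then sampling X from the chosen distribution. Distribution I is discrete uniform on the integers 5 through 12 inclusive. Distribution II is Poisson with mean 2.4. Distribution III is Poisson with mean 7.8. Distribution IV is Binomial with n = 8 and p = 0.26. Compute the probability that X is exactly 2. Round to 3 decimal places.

Conditional on each component, P(X = 2): I: 0; II: 0.261268; III: 0.0124641; IV: 0.31081.
By total probability, P(X = 2) = 0.1·0 + 0.2·0.261268 + 0.3·0.0124641 + 0.4·0.31081 = 0.180317.

0.180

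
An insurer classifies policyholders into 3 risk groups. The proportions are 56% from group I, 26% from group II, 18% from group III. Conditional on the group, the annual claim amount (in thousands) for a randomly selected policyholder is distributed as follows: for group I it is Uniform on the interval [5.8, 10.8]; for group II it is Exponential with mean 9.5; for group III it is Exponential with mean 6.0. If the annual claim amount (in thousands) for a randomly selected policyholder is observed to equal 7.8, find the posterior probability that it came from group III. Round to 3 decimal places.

Likelihoods f(7.8 | ·): I: 0.2; II: 0.0463125; III: 0.045422.
Posterior ∝ prior × likelihood. Numerator for III: 0.18·0.045422 = 0.00817595.
Normalizing constant: 0.56·0.2 + 0.26·0.0463125 + 0.18·0.045422 = 0.132217.
P(III | observation) = 0.00817595 / 0.132217 = 0.0618373.

0.062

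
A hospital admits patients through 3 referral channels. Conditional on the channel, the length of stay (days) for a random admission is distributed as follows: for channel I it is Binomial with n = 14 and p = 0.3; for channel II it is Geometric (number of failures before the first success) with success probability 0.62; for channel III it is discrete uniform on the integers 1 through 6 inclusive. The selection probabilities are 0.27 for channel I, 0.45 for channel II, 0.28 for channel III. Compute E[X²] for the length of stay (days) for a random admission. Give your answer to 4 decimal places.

For each component E[X²] = Var + (mean)², giving I: 20.58; II: 1.3642; III: 15.1667.
Overall E[X²] = 0.27·20.58 + 0.45·1.3642 + 0.28·15.1667 = 10.4172.

10.4172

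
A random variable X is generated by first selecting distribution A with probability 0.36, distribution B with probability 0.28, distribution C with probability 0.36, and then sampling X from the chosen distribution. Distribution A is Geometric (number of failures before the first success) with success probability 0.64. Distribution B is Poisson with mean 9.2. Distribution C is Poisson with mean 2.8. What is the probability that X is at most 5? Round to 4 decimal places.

Conditional on each component, P(X ≤ 5): A: 0.997823; B: 0.104074; C: 0.93489.
By total probability, P(X ≤ 5) = 0.36·0.997823 + 0.28·0.104074 + 0.36·0.93489 = 0.724917.

0.7249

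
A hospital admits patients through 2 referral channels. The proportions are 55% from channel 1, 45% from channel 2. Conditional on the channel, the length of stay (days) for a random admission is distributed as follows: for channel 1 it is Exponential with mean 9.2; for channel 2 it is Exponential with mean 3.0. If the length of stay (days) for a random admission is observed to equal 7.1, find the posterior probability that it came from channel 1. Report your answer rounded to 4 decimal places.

0.6626

Likelihoods f(7.1 | ·): 1: 0.0502401; 2: 0.0312643.
Posterior ∝ prior × likelihood. Numerator for 1: 0.55·0.0502401 = 0.027632.
Normalizing constant: 0.55·0.0502401 + 0.45·0.0312643 = 0.041701.
P(1 | observation) = 0.027632 / 0.041701 = 0.662623.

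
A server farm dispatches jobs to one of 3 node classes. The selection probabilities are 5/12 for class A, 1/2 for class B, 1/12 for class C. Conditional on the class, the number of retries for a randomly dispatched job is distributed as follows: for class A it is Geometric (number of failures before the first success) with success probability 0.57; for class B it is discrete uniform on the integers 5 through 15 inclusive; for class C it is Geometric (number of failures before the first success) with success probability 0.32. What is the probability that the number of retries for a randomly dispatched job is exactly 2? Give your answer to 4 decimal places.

Conditional on each class, P(X = 2): A: 0.105393; B: 0; C: 0.147968.
By total probability, P(X = 2) = 0.416667·0.105393 + 0.5·0 + 0.0833333·0.147968 = 0.0562444.

0.0562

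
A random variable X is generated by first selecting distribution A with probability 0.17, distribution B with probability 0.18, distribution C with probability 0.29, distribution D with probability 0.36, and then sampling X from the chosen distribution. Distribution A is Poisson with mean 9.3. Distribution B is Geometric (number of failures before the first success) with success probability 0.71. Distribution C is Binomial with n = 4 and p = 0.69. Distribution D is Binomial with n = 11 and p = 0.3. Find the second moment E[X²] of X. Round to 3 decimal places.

23.627

For each component E[X²] = Var + (mean)², giving A: 95.79; B: 0.742115; C: 8.4732; D: 13.2.
Overall E[X²] = 0.17·95.79 + 0.18·0.742115 + 0.29·8.4732 + 0.36·13.2 = 23.6271.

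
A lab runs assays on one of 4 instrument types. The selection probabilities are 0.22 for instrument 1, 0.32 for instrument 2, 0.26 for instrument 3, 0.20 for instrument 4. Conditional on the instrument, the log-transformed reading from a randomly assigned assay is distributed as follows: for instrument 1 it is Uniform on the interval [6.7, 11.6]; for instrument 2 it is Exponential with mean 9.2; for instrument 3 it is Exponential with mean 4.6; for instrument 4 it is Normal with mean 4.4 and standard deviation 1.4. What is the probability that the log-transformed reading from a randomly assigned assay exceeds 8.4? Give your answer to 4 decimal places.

0.3144

Conditional on each instrument, P(X > 8.4): 1: 0.653061; 2: 0.401301; 3: 0.161043; 4: 0.00213737.
By total probability, P(X > 8.4) = 0.22·0.653061 + 0.32·0.401301 + 0.26·0.161043 + 0.2·0.00213737 = 0.314388.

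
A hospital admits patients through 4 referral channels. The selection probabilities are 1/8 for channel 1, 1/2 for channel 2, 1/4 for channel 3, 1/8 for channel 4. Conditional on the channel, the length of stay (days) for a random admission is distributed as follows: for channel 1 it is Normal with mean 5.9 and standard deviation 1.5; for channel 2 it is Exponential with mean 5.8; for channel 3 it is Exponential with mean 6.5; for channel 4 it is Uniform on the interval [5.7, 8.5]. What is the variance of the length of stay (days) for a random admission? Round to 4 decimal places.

27.9579

Per component, 1: μ=5.9, E[X²]=37.06; 2: μ=5.8, E[X²]=67.28; 3: μ=6.5, E[X²]=84.5; 4: μ=7.1, E[X²]=51.0633.
E[X] = 0.125·5.9 + 0.5·5.8 + 0.25·6.5 + 0.125·7.1 = 6.15.
E[X²] = 0.125·37.06 + 0.5·67.28 + 0.25·84.5 + 0.125·51.0633 = 65.7804.
Var(X) = E[X²] − (E[X])² = 65.7804 − 37.8225 = 27.9579.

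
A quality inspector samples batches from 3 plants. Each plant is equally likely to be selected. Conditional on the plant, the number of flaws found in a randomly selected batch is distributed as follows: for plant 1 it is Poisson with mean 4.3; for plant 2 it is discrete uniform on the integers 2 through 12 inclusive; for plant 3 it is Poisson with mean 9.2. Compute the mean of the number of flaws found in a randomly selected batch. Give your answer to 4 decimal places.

Component means — 1: 4.3; 2: 7; 3: 9.2.
E[X] = 0.333333·4.3 + 0.333333·7 + 0.333333·9.2 = 6.83333.

6.8333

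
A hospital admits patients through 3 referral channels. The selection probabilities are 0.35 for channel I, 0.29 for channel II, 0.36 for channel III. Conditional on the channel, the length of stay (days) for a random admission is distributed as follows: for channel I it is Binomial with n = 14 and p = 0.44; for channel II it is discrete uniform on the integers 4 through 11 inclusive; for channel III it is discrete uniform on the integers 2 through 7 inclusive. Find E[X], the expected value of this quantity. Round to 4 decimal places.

Component means — I: 6.16; II: 7.5; III: 4.5.
E[X] = 0.35·6.16 + 0.29·7.5 + 0.36·4.5 = 5.951.

5.9510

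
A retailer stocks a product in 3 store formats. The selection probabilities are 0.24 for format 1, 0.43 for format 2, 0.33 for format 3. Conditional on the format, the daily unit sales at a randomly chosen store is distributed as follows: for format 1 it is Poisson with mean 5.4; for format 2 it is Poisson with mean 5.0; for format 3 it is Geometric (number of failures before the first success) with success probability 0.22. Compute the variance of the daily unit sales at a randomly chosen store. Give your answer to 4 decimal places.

9.3533

Per component, 1: μ=5.4, E[X²]=34.56; 2: μ=5, E[X²]=30; 3: μ=3.54545, E[X²]=28.686.
E[X] = 0.24·5.4 + 0.43·5 + 0.33·3.54545 = 4.616.
E[X²] = 0.24·34.56 + 0.43·30 + 0.33·28.686 = 30.6608.
Var(X) = E[X²] − (E[X])² = 30.6608 − 21.3075 = 9.35331.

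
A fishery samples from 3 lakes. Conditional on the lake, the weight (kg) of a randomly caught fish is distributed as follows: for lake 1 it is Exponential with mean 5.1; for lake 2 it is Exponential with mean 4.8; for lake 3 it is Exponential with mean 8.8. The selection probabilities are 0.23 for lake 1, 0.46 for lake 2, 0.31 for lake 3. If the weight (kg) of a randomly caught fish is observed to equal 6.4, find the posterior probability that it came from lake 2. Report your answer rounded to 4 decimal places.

0.4581

Likelihoods f(6.4 | ·): 1: 0.0559027; 2: 0.0549161; 3: 0.0549119.
Posterior ∝ prior × likelihood. Numerator for 2: 0.46·0.0549161 = 0.0252614.
Normalizing constant: 0.23·0.0559027 + 0.46·0.0549161 + 0.31·0.0549119 = 0.0551417.
P(2 | observation) = 0.0252614 / 0.0551417 = 0.458118.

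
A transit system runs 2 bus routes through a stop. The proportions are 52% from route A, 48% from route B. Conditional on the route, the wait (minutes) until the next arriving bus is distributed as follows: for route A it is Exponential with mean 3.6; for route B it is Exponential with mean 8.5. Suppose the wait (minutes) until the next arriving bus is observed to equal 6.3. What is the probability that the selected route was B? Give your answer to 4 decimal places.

Likelihoods f(6.3 | ·): A: 0.0482705; B: 0.0560651.
Posterior ∝ prior × likelihood. Numerator for B: 0.48·0.0560651 = 0.0269112.
Normalizing constant: 0.52·0.0482705 + 0.48·0.0560651 = 0.0520119.
P(B | observation) = 0.0269112 / 0.0520119 = 0.517405.

0.5174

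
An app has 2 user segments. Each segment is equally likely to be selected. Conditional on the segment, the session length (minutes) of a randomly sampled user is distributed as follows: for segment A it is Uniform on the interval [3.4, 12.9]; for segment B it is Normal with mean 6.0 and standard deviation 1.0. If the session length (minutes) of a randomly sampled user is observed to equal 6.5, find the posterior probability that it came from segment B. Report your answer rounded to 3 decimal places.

Likelihoods f(6.5 | ·): A: 0.105263; B: 0.352065.
Posterior ∝ prior × likelihood. Numerator for B: 0.5·0.352065 = 0.176033.
Normalizing constant: 0.5·0.105263 + 0.5·0.352065 = 0.228664.
P(B | observation) = 0.176033 / 0.228664 = 0.76983.

0.770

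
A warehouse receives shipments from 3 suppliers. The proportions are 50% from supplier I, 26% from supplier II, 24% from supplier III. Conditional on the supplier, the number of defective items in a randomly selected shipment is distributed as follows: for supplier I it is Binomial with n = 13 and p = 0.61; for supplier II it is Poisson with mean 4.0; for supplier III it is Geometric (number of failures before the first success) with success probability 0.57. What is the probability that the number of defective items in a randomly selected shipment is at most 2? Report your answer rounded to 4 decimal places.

Conditional on each supplier, P(X ≤ 2): I: 0.00102445; II: 0.238103; III: 0.920493.
By total probability, P(X ≤ 2) = 0.5·0.00102445 + 0.26·0.238103 + 0.24·0.920493 = 0.283337.

0.2833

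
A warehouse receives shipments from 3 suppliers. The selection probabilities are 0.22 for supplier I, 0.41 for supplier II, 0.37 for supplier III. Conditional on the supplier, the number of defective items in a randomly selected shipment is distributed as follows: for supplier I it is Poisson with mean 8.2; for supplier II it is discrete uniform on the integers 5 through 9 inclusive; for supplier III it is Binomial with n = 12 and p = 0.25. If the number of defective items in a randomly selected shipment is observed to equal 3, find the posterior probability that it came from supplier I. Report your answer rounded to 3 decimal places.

0.055

Likelihoods P(X=3 | ·): I: 0.0252392; II: 0; III: 0.258104.
Posterior ∝ prior × likelihood. Numerator for I: 0.22·0.0252392 = 0.00555262.
Normalizing constant: 0.22·0.0252392 + 0.41·0 + 0.37·0.258104 = 0.101051.
P(I | observation) = 0.00555262 / 0.101051 = 0.0549487.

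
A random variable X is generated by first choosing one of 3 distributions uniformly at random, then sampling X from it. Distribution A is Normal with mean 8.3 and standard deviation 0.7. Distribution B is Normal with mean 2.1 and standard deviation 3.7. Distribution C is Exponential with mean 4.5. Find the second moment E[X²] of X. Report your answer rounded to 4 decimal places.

42.6600

For each component E[X²] = Var + (mean)², giving A: 69.38; B: 18.1; C: 40.5.
Overall E[X²] = 0.333333·69.38 + 0.333333·18.1 + 0.333333·40.5 = 42.66.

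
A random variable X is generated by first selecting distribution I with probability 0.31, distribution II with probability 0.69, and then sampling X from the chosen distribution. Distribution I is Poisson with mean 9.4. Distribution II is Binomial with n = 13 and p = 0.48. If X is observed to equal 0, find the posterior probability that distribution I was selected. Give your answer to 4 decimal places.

0.1546

Likelihoods P(X=0 | ·): I: 8.27241e-05; II: 0.000203256.
Posterior ∝ prior × likelihood. Numerator for I: 0.31·8.27241e-05 = 2.56445e-05.
Normalizing constant: 0.31·8.27241e-05 + 0.69·0.000203256 = 0.000165891.
P(I | observation) = 2.56445e-05 / 0.000165891 = 0.154586.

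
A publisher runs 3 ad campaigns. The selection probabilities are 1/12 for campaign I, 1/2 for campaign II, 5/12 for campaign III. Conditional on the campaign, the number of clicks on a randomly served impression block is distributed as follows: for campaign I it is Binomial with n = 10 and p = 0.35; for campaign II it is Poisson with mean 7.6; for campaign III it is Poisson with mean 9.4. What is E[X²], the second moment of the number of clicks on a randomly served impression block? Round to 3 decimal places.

For each component E[X²] = Var + (mean)², giving I: 14.525; II: 65.36; III: 97.76.
Overall E[X²] = 0.0833333·14.525 + 0.5·65.36 + 0.416667·97.76 = 74.6238.

74.624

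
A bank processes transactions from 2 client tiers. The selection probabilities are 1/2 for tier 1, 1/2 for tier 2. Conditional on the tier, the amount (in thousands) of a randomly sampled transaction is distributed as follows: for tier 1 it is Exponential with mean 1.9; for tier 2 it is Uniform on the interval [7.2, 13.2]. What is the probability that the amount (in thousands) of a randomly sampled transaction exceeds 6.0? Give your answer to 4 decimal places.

Conditional on each tier, P(X > 6.0): 1: 0.0425152; 2: 1.
By total probability, P(X > 6.0) = 0.5·0.0425152 + 0.5·1 = 0.521258.

0.5213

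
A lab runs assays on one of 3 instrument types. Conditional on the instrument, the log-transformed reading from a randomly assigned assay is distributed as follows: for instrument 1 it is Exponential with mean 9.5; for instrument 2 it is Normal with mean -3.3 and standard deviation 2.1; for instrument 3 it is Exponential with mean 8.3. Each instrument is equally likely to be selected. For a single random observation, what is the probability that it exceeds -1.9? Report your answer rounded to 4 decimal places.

0.7508

Conditional on each instrument, P(X > -1.9): 1: 1; 2: 0.252493; 3: 1.
By total probability, P(X > -1.9) = 0.333333·1 + 0.333333·0.252493 + 0.333333·1 = 0.750831.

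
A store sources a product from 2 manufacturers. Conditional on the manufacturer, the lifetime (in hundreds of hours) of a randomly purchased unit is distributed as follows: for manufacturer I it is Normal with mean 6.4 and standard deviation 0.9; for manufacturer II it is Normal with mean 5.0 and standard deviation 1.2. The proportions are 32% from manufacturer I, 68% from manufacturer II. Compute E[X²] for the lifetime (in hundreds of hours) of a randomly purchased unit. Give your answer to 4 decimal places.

For each component E[X²] = Var + (mean)², giving I: 41.77; II: 26.44.
Overall E[X²] = 0.32·41.77 + 0.68·26.44 = 31.3456.

31.3456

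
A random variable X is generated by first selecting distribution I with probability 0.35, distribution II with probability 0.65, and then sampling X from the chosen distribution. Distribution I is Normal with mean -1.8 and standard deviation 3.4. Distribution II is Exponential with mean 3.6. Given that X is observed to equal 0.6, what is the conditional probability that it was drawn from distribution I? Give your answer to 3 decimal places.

Likelihoods f(0.6 | ·): I: 0.0914604; II: 0.235134.
Posterior ∝ prior × likelihood. Numerator for I: 0.35·0.0914604 = 0.0320111.
Normalizing constant: 0.35·0.0914604 + 0.65·0.235134 = 0.184848.
P(I | observation) = 0.0320111 / 0.184848 = 0.173175.

0.173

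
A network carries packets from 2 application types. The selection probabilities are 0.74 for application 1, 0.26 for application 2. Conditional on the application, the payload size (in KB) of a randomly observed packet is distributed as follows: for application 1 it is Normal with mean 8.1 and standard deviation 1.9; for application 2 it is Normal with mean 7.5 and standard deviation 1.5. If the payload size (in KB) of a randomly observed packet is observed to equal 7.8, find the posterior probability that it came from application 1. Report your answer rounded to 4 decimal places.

0.6936

Likelihoods f(7.8 | ·): 1: 0.207369; 2: 0.260695.
Posterior ∝ prior × likelihood. Numerator for 1: 0.74·0.207369 = 0.153453.
Normalizing constant: 0.74·0.207369 + 0.26·0.260695 = 0.221233.
P(1 | observation) = 0.153453 / 0.221233 = 0.693623.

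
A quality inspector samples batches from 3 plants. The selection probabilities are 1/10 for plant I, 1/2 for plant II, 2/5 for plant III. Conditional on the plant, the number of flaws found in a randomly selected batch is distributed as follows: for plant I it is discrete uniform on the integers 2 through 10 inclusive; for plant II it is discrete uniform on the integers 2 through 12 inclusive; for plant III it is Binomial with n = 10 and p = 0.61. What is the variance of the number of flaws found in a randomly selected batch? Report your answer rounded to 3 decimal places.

6.831

Per component, I: μ=6, E[X²]=42.6667; II: μ=7, E[X²]=59; III: μ=6.1, E[X²]=39.589.
E[X] = 0.1·6 + 0.5·7 + 0.4·6.1 = 6.54.
E[X²] = 0.1·42.6667 + 0.5·59 + 0.4·39.589 = 49.6023.
Var(X) = E[X²] − (E[X])² = 49.6023 − 42.7716 = 6.83067.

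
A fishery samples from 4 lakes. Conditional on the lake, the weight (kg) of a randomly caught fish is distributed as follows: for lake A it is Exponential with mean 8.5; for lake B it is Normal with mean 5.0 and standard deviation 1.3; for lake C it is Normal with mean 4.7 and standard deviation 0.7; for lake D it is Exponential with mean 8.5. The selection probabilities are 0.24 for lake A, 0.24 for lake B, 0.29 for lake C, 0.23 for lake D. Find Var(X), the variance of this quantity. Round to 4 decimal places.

37.8614

Per component, A: μ=8.5, E[X²]=144.5; B: μ=5, E[X²]=26.69; C: μ=4.7, E[X²]=22.58; D: μ=8.5, E[X²]=144.5.
E[X] = 0.24·8.5 + 0.24·5 + 0.29·4.7 + 0.23·8.5 = 6.558.
E[X²] = 0.24·144.5 + 0.24·26.69 + 0.29·22.58 + 0.23·144.5 = 80.8688.
Var(X) = E[X²] − (E[X])² = 80.8688 − 43.0074 = 37.8614.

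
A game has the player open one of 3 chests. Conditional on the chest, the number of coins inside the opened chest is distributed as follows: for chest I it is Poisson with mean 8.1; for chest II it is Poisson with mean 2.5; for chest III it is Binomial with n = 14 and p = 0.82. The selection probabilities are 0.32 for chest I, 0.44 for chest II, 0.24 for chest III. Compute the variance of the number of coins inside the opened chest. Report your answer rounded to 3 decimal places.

Per component, I: μ=8.1, E[X²]=73.71; II: μ=2.5, E[X²]=8.75; III: μ=11.48, E[X²]=133.857.
E[X] = 0.32·8.1 + 0.44·2.5 + 0.24·11.48 = 6.4472.
E[X²] = 0.32·73.71 + 0.44·8.75 + 0.24·133.857 = 59.5628.
Var(X) = E[X²] − (E[X])² = 59.5628 − 41.5664 = 17.9964.

17.996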